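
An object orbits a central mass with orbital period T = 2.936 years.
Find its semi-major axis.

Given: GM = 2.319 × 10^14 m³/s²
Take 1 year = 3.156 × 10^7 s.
T = 2.936 years = 9.26602 × 10^7 s
GM = 2.319 × 10^14 m³/s²
Kepler's third law: a³ = GM T² / (4π²)
T² = 8.58591 × 10^15 s²
a³ = (2.319 × 10^14) × (8.58591 × 10^15) / (4π²) = 5.04344 × 10^28 m³
a = (a³)^(1/3) = 3.69467 × 10^9 m ≈ 3.695 Gm

Final answer: 3.695 Gm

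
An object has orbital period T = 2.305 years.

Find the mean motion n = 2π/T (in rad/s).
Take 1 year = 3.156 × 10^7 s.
T = 2.305 years = 7.27458 × 10^7 s
n = 2π / (7.27458 × 10^7 s) = 8.63718 × 10^-8 rad/s ≈ 8.637 × 10^-8 rad/s

Final answer: n = 8.637 × 10^-8 rad/s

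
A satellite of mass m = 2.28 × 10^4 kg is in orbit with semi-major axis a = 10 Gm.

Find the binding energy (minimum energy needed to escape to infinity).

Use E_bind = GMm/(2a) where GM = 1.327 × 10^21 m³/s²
a = 10 Gm = 1 × 10^10 m
GM = 1.327 × 10^21 m³/s²
m = 2.28 × 10^4 kg
GMm = 1.327 × 10^21 × 22800 = 3.02556 × 10^25 m³·kg/s²
2a = 2 × 10^10 m
E_bind = GMm/(2a) = 1.51278 × 10^15 J ≈ 1.513 PJ

Final answer: 1.513 PJ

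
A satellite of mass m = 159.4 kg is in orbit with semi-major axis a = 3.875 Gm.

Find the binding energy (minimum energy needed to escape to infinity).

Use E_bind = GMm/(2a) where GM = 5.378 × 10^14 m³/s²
a = 3.875 Gm = 3.875 × 10^9 m
GM = 5.378 × 10^14 m³/s²
m = 159.4 kg
GMm = 5.378 × 10^14 × 159.4 = 8.57253 × 10^16 m³·kg/s²
2a = 7.75 × 10^9 m
E_bind = GMm/(2a) = 1.10613 × 10^7 J ≈ 11.06 MJ

Final answer: 11.06 MJ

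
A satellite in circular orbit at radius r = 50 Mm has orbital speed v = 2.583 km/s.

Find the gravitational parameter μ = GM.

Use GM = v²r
r = 50 Mm = 5 × 10^7 m
v = 2.583 km/s = 2583 m/s
v² = 6.67189 × 10^6 m²/s²
GM = v²r = 6.67189 × 10^6 × 5 × 10^7 = 3.33594 × 10^14 m³/s²
GM ≈ 3.336 × 10^14 m³/s²

Final answer: GM = 3.336 × 10^14 m³/s²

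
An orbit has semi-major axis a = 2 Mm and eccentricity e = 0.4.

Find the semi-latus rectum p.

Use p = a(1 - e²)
a = 2 Mm = 2 × 10^6 m
e = 0.4,  e² = 0.16,  1 − e² = 0.84
p = a(1 − e²) = 2 × 10^6 m × 0.84 = 1.68 × 10^6 m ≈ 1.68 Mm

Final answer: p = 1.68 Mm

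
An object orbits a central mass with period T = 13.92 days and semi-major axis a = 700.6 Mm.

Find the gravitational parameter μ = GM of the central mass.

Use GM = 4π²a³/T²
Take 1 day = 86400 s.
T = 13.92 days = 1.20269 × 10^6 s
a = 700.6 Mm = 7.006 × 10^8 m
a³ = 3.43883 × 10^26 m³
T² = 1.44646 × 10^12 s²
GM = 4π² × (3.43883 × 10^26) / (1.44646 × 10^12) = 9.38565 × 10^15 m³/s²
GM ≈ 9.386 × 10^15 m³/s²

Final answer: GM = 9.386 × 10^15 m³/s²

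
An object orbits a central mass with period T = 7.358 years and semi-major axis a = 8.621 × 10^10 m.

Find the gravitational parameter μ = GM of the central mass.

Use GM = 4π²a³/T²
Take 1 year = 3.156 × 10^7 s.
T = 7.358 years = 2.32218 × 10^8 s
a = 8.621 × 10^10 m
a³ = 6.40727 × 10^32 m³
T² = 5.39254 × 10^16 s²
GM = 4π² × (6.40727 × 10^32) / (5.39254 × 10^16) = 4.69072 × 10^17 m³/s²
GM ≈ 4.691 × 10^17 m³/s²

Final answer: GM = 4.691 × 10^17 m³/s²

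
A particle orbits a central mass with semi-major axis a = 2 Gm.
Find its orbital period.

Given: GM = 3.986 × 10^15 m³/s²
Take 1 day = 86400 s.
a = 2 Gm = 2 × 10^9 m
GM = 3.986 × 10^15 m³/s²
a³ = 8 × 10^27 m³
T = 2π √(a³/GM) = 2π √((8 × 10^27) / (3.986 × 10^15)) = 2π × 1.41669 × 10^6 s
T = 8.90136 × 10^6 s ≈ 103 days

Final answer: 103 days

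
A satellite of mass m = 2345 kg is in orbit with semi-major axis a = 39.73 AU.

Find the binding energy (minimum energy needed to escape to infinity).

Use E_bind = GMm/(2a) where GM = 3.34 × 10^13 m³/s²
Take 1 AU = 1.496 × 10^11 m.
a = 39.73 AU = 5.94361 × 10^12 m
GM = 3.34 × 10^13 m³/s²
m = 2345 kg
GMm = 3.34 × 10^13 × 2345 = 7.8323 × 10^16 m³·kg/s²
2a = 1.18872 × 10^13 m
E_bind = GMm/(2a) = 6588.84 J ≈ 6.589 kJ

Final answer: 6.589 kJ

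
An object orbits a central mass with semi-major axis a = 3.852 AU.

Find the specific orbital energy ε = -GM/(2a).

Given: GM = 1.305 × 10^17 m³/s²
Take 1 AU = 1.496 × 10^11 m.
a = 3.852 AU = 5.76259 × 10^11 m
GM = 1.305 × 10^17 m³/s²
2a = 1.15252 × 10^12 m
ε = −GM/(2a) = -113230 J/kg ≈ -113.2 kJ/kg

Final answer: -113.2 kJ/kg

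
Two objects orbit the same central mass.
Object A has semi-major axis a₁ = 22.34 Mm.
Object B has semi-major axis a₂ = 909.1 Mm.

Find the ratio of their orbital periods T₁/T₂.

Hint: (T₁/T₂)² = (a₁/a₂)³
a₁ = 22.34 Mm = 2.234 × 10^7 m
a₂ = 909.1 Mm = 9.091 × 10^8 m
a₁/a₂ = 0.0245738
T₁/T₂ = (a₁/a₂)^(3/2) = (0.0245738)^1.5 = 0.00385219

Final answer: T₁/T₂ = 0.003852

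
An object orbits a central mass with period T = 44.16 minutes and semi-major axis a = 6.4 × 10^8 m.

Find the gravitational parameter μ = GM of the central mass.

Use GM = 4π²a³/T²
T = 44.16 minutes = 2649.6 s
a = 6.4 × 10^8 m
a³ = 2.62144 × 10^26 m³
T² = 7.02038 × 10^6 s²
GM = 4π² × (2.62144 × 10^26) / (7.02038 × 10^6) = 1.47414 × 10^21 m³/s²
GM ≈ 1.474 × 10^21 m³/s²

Final answer: GM = 1.474 × 10^21 m³/s²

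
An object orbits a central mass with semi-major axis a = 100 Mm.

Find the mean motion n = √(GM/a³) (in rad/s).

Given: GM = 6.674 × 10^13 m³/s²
a = 100 Mm = 1 × 10^8 m
GM = 6.674 × 10^13 m³/s²
a³ = 1 × 10^24 m³
GM/a³ = (6.674 × 10^13) / (1 × 10^24) = 6.674 × 10^-11 s⁻²
n = √(GM/a³) = 8.16946 × 10^-6 rad/s ≈ 8.169 × 10^-6 rad/s

Final answer: n = 8.169 × 10^-6 rad/s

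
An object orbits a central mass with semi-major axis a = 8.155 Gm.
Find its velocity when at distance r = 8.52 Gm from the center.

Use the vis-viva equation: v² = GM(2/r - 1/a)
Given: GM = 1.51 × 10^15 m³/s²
a = 8.155 Gm = 8.155 × 10^9 m
r = 8.52 Gm = 8.52 × 10^9 m
GM = 1.51 × 10^15 m³/s²
2/r − 1/a = 2.34742 × 10^-10 − 1.22624 × 10^-10 = 1.12118 × 10^-10 m⁻¹
v² = GM (2/r − 1/a) = 169298 m²/s²
v = 411.458 m/s ≈ 411.5 m/s

Final answer: 411.5 m/s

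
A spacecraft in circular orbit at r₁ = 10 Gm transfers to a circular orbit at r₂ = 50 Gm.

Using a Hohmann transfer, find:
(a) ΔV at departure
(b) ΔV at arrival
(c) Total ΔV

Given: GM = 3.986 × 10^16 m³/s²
r₁ = 10 Gm = 1 × 10^10 m
r₂ = 50 Gm = 5 × 10^10 m
GM = 3.986 × 10^16 m³/s²
Transfer ellipse: a_t = (r₁ + r₂)/2 = 3 × 10^10 m
Circular speed at r₁: v₁ = √(GM/r₁) = 1996.5 m/s
Transfer speed at r₁ (periapsis): v₁ₜ = √(GM(2/r₁ − 1/a_t)) = 2577.47 m/s
(a) ΔV₁ = v₁ₜ − v₁ = 580.97 m/s ≈ 581 m/s
Circular speed at r₂: v₂ = √(GM/r₂) = 892.861 m/s
Transfer speed at r₂ (apoapsis): v₂ₜ = √(GM(2/r₂ − 1/a_t)) = 515.493 m/s
(b) ΔV₂ = v₂ − v₂ₜ = 377.367 m/s ≈ 377.4 m/s
(c) ΔV_total = ΔV₁ + ΔV₂ = 958.337 m/s ≈ 958.3 m/s

Final answer:
(a) ΔV₁ = 581 m/s
(b) ΔV₂ = 377.4 m/s
(c) ΔV_total = 958.3 m/s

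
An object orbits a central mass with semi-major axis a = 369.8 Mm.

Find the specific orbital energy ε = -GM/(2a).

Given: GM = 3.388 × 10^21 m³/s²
a = 369.8 Mm = 3.698 × 10^8 m
GM = 3.388 × 10^21 m³/s²
2a = 7.396 × 10^8 m
ε = −GM/(2a) = -4.58085 × 10^12 J/kg ≈ -4581 GJ/kg

Final answer: -4581 GJ/kg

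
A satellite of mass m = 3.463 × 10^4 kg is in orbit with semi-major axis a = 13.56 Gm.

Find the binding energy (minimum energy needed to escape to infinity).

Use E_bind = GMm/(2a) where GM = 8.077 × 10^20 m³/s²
a = 13.56 Gm = 1.356 × 10^10 m
GM = 8.077 × 10^20 m³/s²
m = 3.463 × 10^4 kg
GMm = 8.077 × 10^20 × 34630 = 2.79707 × 10^25 m³·kg/s²
2a = 2.712 × 10^10 m
E_bind = GMm/(2a) = 1.03137 × 10^15 J ≈ 1.031 PJ

Final answer: 1.031 PJ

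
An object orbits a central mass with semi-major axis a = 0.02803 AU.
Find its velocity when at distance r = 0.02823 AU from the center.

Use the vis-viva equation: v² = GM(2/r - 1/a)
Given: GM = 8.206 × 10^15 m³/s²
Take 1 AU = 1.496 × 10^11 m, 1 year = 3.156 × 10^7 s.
a = 0.02803 AU = 4.19329 × 10^9 m
r = 0.02823 AU = 4.22321 × 10^9 m
GM = 8.206 × 10^15 m³/s²
2/r − 1/a = 4.73574 × 10^-10 − 2.38476 × 10^-10 = 2.35097 × 10^-10 m⁻¹
v² = GM (2/r − 1/a) = 1.92921 × 10^6 m²/s²
v = 1388.96 m/s ≈ 0.293 AU/year

Final answer: 0.293 AU/year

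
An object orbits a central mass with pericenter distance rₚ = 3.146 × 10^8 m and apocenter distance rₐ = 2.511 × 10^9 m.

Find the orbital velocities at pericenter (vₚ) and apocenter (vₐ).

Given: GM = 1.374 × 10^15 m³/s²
rₚ = 3.146 × 10^8 m
rₐ = 2.511 × 10^9 m
GM = 1.374 × 10^15 m³/s²
a = (rₚ + rₐ)/2 = 1.4128 × 10^9 m
Vis-viva: v² = GM (2/r − 1/a)
vₚ² = 1.374 × 10^15 × (6.35728 × 10^-9 − 7.07814 × 10^-10) = 7.76236 × 10^6 m²/s²
vₚ = 2786.1 m/s ≈ 2.786 km/s
vₐ² = 1.374 × 10^15 × (7.96495 × 10^-10 − 7.07814 × 10^-10) = 121848 m²/s²
vₐ = 349.067 m/s ≈ 349.1 m/s

Final answer: vₚ = 2.786 km/s, vₐ = 349.1 m/s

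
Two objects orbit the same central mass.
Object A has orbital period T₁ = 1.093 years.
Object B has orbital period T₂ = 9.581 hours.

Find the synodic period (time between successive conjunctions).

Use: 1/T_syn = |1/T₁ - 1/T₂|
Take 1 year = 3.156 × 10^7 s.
T₁ = 1.093 years = 3.44951 × 10^7 s
T₂ = 9.581 hours = 34491.6 s
1/T₁ = 2.89896 × 10^-8 s⁻¹
1/T₂ = 2.89926 × 10^-5 s⁻¹
|1/T₁ − 1/T₂| = 2.89636 × 10^-5 s⁻¹
T_syn = 1 / |1/T₁ − 1/T₂| = 34526.1 s ≈ 9.591 hours

Final answer: T_syn = 9.591 hours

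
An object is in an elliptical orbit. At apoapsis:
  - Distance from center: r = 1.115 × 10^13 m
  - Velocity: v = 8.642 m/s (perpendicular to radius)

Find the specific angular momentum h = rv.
r = 1.115 × 10^13 m
v = 8.642 m/s
h = rv = 1.115 × 10^13 × 8.642 = 9.63583 × 10^13 m²/s ≈ 9.636 × 10^13 m²/s

Final answer: h = 9.636 × 10^13 m²/s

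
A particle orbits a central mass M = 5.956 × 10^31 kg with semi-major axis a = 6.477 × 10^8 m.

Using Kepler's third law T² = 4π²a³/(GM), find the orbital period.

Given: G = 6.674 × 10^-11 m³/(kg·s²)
M = 5.956 × 10^31 kg
GM = G × M = 6.674 × 10^-11 × 5.956 × 10^31 = 3.97503 × 10^21 m³/s²
a = 6.477 × 10^8 m
a³ = 2.7172 × 10^26 m³
T = 2π √(a³/GM) = 2π √((2.7172 × 10^26) / (3.97503 × 10^21)) = 2π × 261.451 s
T = 1642.75 s ≈ 27.38 minutes

Final answer: 27.38 minutes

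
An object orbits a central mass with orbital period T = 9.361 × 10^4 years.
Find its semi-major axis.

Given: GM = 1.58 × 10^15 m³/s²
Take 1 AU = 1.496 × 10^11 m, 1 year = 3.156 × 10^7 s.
T = 9.361 × 10^4 years = 2.95433 × 10^12 s
GM = 1.58 × 10^15 m³/s²
Kepler's third law: a³ = GM T² / (4π²)
T² = 8.72808 × 10^24 s²
a³ = (1.58 × 10^15) × (8.72808 × 10^24) / (4π²) = 3.49314 × 10^38 m³
a = (a³)^(1/3) = 7.04269 × 10^12 m ≈ 47.08 AU

Final answer: 47.08 AU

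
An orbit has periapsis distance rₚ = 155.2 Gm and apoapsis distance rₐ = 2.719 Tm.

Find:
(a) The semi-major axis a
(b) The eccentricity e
rₚ = 155.2 Gm = 1.552 × 10^11 m
rₐ = 2.719 Tm = 2.719 × 10^12 m
(a) a = (rₚ + rₐ)/2 = 1.4371 × 10^12 m ≈ 1.437 Tm
(b) e = (rₐ − rₚ)/(rₐ + rₚ) = (2.5638 × 10^12) / (2.8742 × 10^12) = 0.892005

Final answer:
(a) a = 1.437 Tm
(b) e = 0.892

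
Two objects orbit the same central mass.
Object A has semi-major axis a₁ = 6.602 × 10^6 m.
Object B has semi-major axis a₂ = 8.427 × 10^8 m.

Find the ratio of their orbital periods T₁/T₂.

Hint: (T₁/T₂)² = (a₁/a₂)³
a₁ = 6.602 × 10^6 m
a₂ = 8.427 × 10^8 m
a₁/a₂ = 0.00783434
T₁/T₂ = (a₁/a₂)^(3/2) = (0.00783434)^1.5 = 0.000693432

Final answer: T₁/T₂ = 0.0006934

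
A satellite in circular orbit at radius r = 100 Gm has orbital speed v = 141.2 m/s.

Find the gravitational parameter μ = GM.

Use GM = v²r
r = 100 Gm = 1 × 10^11 m
v = 141.2 m/s
v² = 19937.4 m²/s²
GM = v²r = 19937.4 × 1 × 10^11 = 1.99374 × 10^15 m³/s²
GM ≈ 1.994 × 10^15 m³/s²

Final answer: GM = 1.994 × 10^15 m³/s²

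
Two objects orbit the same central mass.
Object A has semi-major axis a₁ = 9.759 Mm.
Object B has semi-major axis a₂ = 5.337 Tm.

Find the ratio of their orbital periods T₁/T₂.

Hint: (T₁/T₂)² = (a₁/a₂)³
a₁ = 9.759 Mm = 9.759 × 10^6 m
a₂ = 5.337 Tm = 5.337 × 10^12 m
a₁/a₂ = 1.82856 × 10^-6
T₁/T₂ = (a₁/a₂)^(3/2) = (1.82856 × 10^-6)^1.5 = 2.47265 × 10^-9

Final answer: T₁/T₂ = 2.473 × 10^-9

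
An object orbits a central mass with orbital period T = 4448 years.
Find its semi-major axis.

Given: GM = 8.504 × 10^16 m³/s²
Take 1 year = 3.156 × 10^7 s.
T = 4448 years = 1.40379 × 10^11 s
GM = 8.504 × 10^16 m³/s²
Kepler's third law: a³ = GM T² / (4π²)
T² = 1.97062 × 10^22 s²
a³ = (8.504 × 10^16) × (1.97062 × 10^22) / (4π²) = 4.2449 × 10^37 m³
a = (a³)^(1/3) = 3.48837 × 10^12 m ≈ 3.488 Tm

Final answer: 3.488 Tm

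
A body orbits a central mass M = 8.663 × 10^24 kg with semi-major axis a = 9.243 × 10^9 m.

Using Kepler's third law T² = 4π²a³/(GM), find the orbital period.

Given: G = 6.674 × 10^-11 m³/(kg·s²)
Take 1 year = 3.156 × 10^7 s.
M = 8.663 × 10^24 kg
GM = G × M = 6.674 × 10^-11 × 8.663 × 10^24 = 5.78169 × 10^14 m³/s²
a = 9.243 × 10^9 m
a³ = 7.89658 × 10^29 m³
T = 2π √(a³/GM) = 2π √((7.89658 × 10^29) / (5.78169 × 10^14)) = 2π × 3.69566 × 10^7 s
T = 2.32205 × 10^8 s ≈ 7.358 years

Final answer: 7.358 years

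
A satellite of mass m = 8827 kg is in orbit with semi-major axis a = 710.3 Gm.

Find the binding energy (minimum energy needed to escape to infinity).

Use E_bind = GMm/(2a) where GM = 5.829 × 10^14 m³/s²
a = 710.3 Gm = 7.103 × 10^11 m
GM = 5.829 × 10^14 m³/s²
m = 8827 kg
GMm = 5.829 × 10^14 × 8827 = 5.14526 × 10^18 m³·kg/s²
2a = 1.4206 × 10^12 m
E_bind = GMm/(2a) = 3.62189 × 10^6 J ≈ 3.622 MJ

Final answer: 3.622 MJ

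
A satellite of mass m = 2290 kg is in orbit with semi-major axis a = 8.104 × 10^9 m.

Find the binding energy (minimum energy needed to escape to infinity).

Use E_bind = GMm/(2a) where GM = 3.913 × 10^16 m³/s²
a = 8.104 × 10^9 m
GM = 3.913 × 10^16 m³/s²
m = 2290 kg
GMm = 3.913 × 10^16 × 2290 = 8.96077 × 10^19 m³·kg/s²
2a = 1.6208 × 10^10 m
E_bind = GMm/(2a) = 5.52861 × 10^9 J ≈ 5.529 GJ

Final answer: 5.529 GJ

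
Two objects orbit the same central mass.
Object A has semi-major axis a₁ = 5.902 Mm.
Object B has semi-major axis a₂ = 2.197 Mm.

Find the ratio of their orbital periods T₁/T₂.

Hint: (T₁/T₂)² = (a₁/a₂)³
a₁ = 5.902 Mm = 5.902 × 10^6 m
a₂ = 2.197 Mm = 2.197 × 10^6 m
a₁/a₂ = 2.68639
T₁/T₂ = (a₁/a₂)^(3/2) = (2.68639)^1.5 = 4.40305

Final answer: T₁/T₂ = 4.403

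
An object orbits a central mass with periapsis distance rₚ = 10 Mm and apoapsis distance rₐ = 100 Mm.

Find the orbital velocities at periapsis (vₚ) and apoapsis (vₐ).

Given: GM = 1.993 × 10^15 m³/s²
rₚ = 10 Mm = 1 × 10^7 m
rₐ = 100 Mm = 1 × 10^8 m
GM = 1.993 × 10^15 m³/s²
a = (rₚ + rₐ)/2 = 5.5 × 10^7 m
Vis-viva: v² = GM (2/r − 1/a)
vₚ² = 1.993 × 10^15 × (2 × 10^-7 − 1.81818 × 10^-8) = 3.62364 × 10^8 m²/s²
vₚ = 19035.9 m/s ≈ 19.04 km/s
vₐ² = 1.993 × 10^15 × (2 × 10^-8 − 1.81818 × 10^-8) = 3.62364 × 10^6 m²/s²
vₐ = 1903.59 m/s ≈ 1.904 km/s

Final answer: vₚ = 19.04 km/s, vₐ = 1.904 km/s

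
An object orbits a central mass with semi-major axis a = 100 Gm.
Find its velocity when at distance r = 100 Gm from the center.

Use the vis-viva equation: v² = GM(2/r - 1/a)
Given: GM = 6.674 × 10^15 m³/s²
a = 100 Gm = 1 × 10^11 m
r = 100 Gm = 1 × 10^11 m
GM = 6.674 × 10^15 m³/s²
2/r − 1/a = 2 × 10^-11 − 1 × 10^-11 = 1 × 10^-11 m⁻¹
v² = GM (2/r − 1/a) = 66740 m²/s²
v = 258.341 m/s ≈ 258.3 m/s

Final answer: 258.3 m/s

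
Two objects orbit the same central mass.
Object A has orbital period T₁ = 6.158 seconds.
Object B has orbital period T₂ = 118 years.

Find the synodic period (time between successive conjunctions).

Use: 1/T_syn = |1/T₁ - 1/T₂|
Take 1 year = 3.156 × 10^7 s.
T₁ = 6.158 seconds
T₂ = 118 years = 3.72408 × 10^9 s
1/T₁ = 0.16239 s⁻¹
1/T₂ = 2.68523 × 10^-10 s⁻¹
|1/T₁ − 1/T₂| = 0.16239 s⁻¹
T_syn = 1 / |1/T₁ − 1/T₂| = 6.158 s ≈ 6.158 seconds

Final answer: T_syn = 6.158 seconds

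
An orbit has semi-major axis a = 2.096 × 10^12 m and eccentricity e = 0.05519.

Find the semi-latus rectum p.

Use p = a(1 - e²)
a = 2.096 × 10^12 m
e = 0.05519,  e² = 0.00304594,  1 − e² = 0.996954
p = a(1 − e²) = 2.096 × 10^12 m × 0.996954 = 2.08962 × 10^12 m ≈ 2.09 × 10^12 m

Final answer: p = 2.09 × 10^12 m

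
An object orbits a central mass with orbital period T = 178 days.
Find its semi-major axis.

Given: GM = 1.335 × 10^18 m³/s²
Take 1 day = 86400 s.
T = 178 days = 1.53792 × 10^7 s
GM = 1.335 × 10^18 m³/s²
Kepler's third law: a³ = GM T² / (4π²)
T² = 2.3652 × 10^14 s²
a³ = (1.335 × 10^18) × (2.3652 × 10^14) / (4π²) = 7.99814 × 10^30 m³
a = (a³)^(1/3) = 1.99985 × 10^10 m ≈ 20 Gm

Final answer: 20 Gm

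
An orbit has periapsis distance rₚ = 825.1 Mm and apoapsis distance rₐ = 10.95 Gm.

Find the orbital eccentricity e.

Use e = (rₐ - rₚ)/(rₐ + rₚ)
rₚ = 825.1 Mm = 8.251 × 10^8 m
rₐ = 10.95 Gm = 1.095 × 10^10 m
rₐ − rₚ = 1.01249 × 10^10 m
rₐ + rₚ = 1.17751 × 10^10 m
e = (rₐ − rₚ)/(rₐ + rₚ) = 0.859857

Final answer: e = 0.8599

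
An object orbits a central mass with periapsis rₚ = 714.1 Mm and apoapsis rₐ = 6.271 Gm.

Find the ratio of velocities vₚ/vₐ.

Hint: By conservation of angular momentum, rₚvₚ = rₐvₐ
rₚ = 714.1 Mm = 7.141 × 10^8 m
rₐ = 6.271 Gm = 6.271 × 10^9 m
rₚvₚ = rₐvₐ  ⇒  vₚ/vₐ = rₐ/rₚ
vₚ/vₐ = (6.271 × 10^9) / (7.141 × 10^8) = 8.78168

Final answer: vₚ/vₐ = 8.782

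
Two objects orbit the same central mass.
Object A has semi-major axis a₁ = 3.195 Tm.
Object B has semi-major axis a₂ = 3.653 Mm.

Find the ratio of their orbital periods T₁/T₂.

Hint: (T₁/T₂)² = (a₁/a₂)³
a₁ = 3.195 Tm = 3.195 × 10^12 m
a₂ = 3.653 Mm = 3.653 × 10^6 m
a₁/a₂ = 874624
T₁/T₂ = (a₁/a₂)^(3/2) = (874624)^1.5 = 8.17959 × 10^8

Final answer: T₁/T₂ = 8.18 × 10^8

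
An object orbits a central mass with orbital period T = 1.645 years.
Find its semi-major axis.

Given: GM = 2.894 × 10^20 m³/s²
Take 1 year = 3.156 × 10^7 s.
T = 1.645 years = 5.19162 × 10^7 s
GM = 2.894 × 10^20 m³/s²
Kepler's third law: a³ = GM T² / (4π²)
T² = 2.69529 × 10^15 s²
a³ = (2.894 × 10^20) × (2.69529 × 10^15) / (4π²) = 1.97581 × 10^34 m³
a = (a³)^(1/3) = 2.70343 × 10^11 m ≈ 2.703 × 10^11 m

Final answer: 2.703 × 10^11 m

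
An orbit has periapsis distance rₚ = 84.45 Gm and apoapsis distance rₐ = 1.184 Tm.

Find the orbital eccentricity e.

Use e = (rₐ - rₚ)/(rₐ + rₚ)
rₚ = 84.45 Gm = 8.445 × 10^10 m
rₐ = 1.184 Tm = 1.184 × 10^12 m
rₐ − rₚ = 1.09955 × 10^12 m
rₐ + rₚ = 1.26845 × 10^12 m
e = (rₐ − rₚ)/(rₐ + rₚ) = 0.866845

Final answer: e = 0.8668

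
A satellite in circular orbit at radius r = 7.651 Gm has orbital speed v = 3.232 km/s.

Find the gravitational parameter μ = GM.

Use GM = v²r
r = 7.651 Gm = 7.651 × 10^9 m
v = 3.232 km/s = 3232 m/s
v² = 1.04458 × 10^7 m²/s²
GM = v²r = 1.04458 × 10^7 × 7.651 × 10^9 = 7.9921 × 10^16 m³/s²
GM ≈ 7.992 × 10^16 m³/s²

Final answer: GM = 7.992 × 10^16 m³/s²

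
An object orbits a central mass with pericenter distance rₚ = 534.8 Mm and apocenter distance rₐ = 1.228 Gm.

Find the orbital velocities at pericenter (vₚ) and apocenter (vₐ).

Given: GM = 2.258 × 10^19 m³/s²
rₚ = 534.8 Mm = 5.348 × 10^8 m
rₐ = 1.228 Gm = 1.228 × 10^9 m
GM = 2.258 × 10^19 m³/s²
a = (rₚ + rₐ)/2 = 8.814 × 10^8 m
Vis-viva: v² = GM (2/r − 1/a)
vₚ² = 2.258 × 10^19 × (3.73972 × 10^-9 − 1.13456 × 10^-9) = 5.88244 × 10^10 m²/s²
vₚ = 242538 m/s ≈ 242.5 km/s
vₐ² = 2.258 × 10^19 × (1.62866 × 10^-9 − 1.13456 × 10^-9) = 1.11569 × 10^10 m²/s²
vₐ = 105626 m/s ≈ 105.6 km/s

Final answer: vₚ = 242.5 km/s, vₐ = 105.6 km/s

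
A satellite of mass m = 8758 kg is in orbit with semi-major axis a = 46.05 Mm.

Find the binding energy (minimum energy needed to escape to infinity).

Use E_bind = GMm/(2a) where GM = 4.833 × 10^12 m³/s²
a = 46.05 Mm = 4.605 × 10^7 m
GM = 4.833 × 10^12 m³/s²
m = 8758 kg
GMm = 4.833 × 10^12 × 8758 = 4.23274 × 10^16 m³·kg/s²
2a = 9.21 × 10^7 m
E_bind = GMm/(2a) = 4.59581 × 10^8 J ≈ 459.6 MJ

Final answer: 459.6 MJ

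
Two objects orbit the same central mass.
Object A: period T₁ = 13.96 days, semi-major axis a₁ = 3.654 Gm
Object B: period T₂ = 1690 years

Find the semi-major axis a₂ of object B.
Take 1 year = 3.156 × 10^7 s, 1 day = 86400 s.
T₁ = 13.96 days = 1.20614 × 10^6 s
T₂ = 1690 years = 5.33364 × 10^10 s
a₁ = 3.654 Gm = 3.654 × 10^9 m
Kepler's third law: (T₂/T₁)² = (a₂/a₁)³  ⇒  a₂ = a₁ (T₂/T₁)^(2/3)
T₂/T₁ = 44220.6
(T₂/T₁)^(2/3) = 1250.5
a₂ = 3.654 × 10^9 m × 1250.5 = 4.56932 × 10^12 m ≈ 4.569 Tm

Final answer: a₂ = 4.569 Tm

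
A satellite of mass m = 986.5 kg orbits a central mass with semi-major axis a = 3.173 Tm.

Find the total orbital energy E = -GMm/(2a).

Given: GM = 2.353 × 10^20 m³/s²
a = 3.173 Tm = 3.173 × 10^12 m
GM = 2.353 × 10^20 m³/s²
2a = 6.346 × 10^12 m
GMm = 2.353 × 10^20 × 986.5 = 2.32123 × 10^23 m³·kg/s²
E = −GMm/(2a) = -3.65779 × 10^10 J ≈ -36.58 GJ

Final answer: -36.58 GJ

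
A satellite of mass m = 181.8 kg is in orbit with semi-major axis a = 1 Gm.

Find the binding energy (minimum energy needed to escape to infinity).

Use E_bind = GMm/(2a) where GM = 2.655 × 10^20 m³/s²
a = 1 Gm = 1 × 10^9 m
GM = 2.655 × 10^20 m³/s²
m = 181.8 kg
GMm = 2.655 × 10^20 × 181.8 = 4.82679 × 10^22 m³·kg/s²
2a = 2 × 10^9 m
E_bind = GMm/(2a) = 2.4134 × 10^13 J ≈ 24.13 TJ

Final answer: 24.13 TJ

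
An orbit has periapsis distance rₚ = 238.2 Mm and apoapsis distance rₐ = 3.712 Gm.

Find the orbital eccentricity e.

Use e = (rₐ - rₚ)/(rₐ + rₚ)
rₚ = 238.2 Mm = 2.382 × 10^8 m
rₐ = 3.712 Gm = 3.712 × 10^9 m
rₐ − rₚ = 3.4738 × 10^9 m
rₐ + rₚ = 3.9502 × 10^9 m
e = (rₐ − rₚ)/(rₐ + rₚ) = 0.879399

Final answer: e = 0.8794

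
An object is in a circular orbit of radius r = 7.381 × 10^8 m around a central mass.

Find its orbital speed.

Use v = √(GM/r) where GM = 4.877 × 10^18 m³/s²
r = 7.381 × 10^8 m
GM = 4.877 × 10^18 m³/s²
GM/r = (4.877 × 10^18) / (7.381 × 10^8) = 6.60751 × 10^9 m²/s²
v = √(GM/r) = 81286.6 m/s ≈ 81.29 km/s

Final answer: 81.29 km/s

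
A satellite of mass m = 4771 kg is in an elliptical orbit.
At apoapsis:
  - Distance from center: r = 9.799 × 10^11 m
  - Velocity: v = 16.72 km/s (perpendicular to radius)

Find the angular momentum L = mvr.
r = 9.799 × 10^11 m
v = 16.72 km/s = 16720 m/s
vr = 16720 × 9.799 × 10^11 = 1.63839 × 10^16 m²/s
L = m × vr = 4771 × 1.63839 × 10^16 = 7.81677 × 10^19 kg·m²/s ≈ 7.817 × 10^19 kg·m²/s

Final answer: L = 7.817 × 10^19 kg·m²/s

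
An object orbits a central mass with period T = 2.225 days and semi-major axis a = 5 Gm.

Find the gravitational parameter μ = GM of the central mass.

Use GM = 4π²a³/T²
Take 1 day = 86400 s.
T = 2.225 days = 192240 s
a = 5 Gm = 5 × 10^9 m
a³ = 1.25 × 10^29 m³
T² = 3.69562 × 10^10 s²
GM = 4π² × (1.25 × 10^29) / (3.69562 × 10^10) = 1.33531 × 10^20 m³/s²
GM ≈ 1.335 × 10^20 m³/s²

Final answer: GM = 1.335 × 10^20 m³/s²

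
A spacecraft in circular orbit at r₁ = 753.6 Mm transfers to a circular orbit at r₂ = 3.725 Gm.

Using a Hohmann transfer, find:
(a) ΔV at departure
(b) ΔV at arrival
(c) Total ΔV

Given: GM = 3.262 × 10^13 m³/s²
r₁ = 753.6 Mm = 7.536 × 10^8 m
r₂ = 3.725 Gm = 3.725 × 10^9 m
GM = 3.262 × 10^13 m³/s²
Transfer ellipse: a_t = (r₁ + r₂)/2 = 2.2393 × 10^9 m
Circular speed at r₁: v₁ = √(GM/r₁) = 208.052 m/s
Transfer speed at r₁ (periapsis): v₁ₜ = √(GM(2/r₁ − 1/a_t)) = 268.336 m/s
(a) ΔV₁ = v₁ₜ − v₁ = 60.2839 m/s ≈ 60.28 m/s
Circular speed at r₂: v₂ = √(GM/r₂) = 93.5791 m/s
Transfer speed at r₂ (apoapsis): v₂ₜ = √(GM(2/r₂ − 1/a_t)) = 54.2867 m/s
(b) ΔV₂ = v₂ − v₂ₜ = 39.2924 m/s ≈ 39.29 m/s
(c) ΔV_total = ΔV₁ + ΔV₂ = 99.5764 m/s ≈ 99.58 m/s

Final answer:
(a) ΔV₁ = 60.28 m/s
(b) ΔV₂ = 39.29 m/s
(c) ΔV_total = 99.58 m/s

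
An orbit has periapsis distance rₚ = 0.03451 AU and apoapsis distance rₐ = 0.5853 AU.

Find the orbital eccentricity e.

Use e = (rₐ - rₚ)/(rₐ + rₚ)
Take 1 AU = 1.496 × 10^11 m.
rₚ = 0.03451 AU = 5.1627 × 10^9 m
rₐ = 0.5853 AU = 8.75609 × 10^10 m
rₐ − rₚ = 8.23982 × 10^10 m
rₐ + rₚ = 9.27236 × 10^10 m
e = (rₐ − rₚ)/(rₐ + rₚ) = 0.888643

Final answer: e = 0.8886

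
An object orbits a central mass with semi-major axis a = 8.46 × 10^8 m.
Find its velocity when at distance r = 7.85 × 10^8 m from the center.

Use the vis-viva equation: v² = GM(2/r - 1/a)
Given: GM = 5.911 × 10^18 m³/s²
a = 8.46 × 10^8 m
r = 7.85 × 10^8 m
GM = 5.911 × 10^18 m³/s²
2/r − 1/a = 2.54777 × 10^-9 − 1.18203 × 10^-9 = 1.36574 × 10^-9 m⁻¹
v² = GM (2/r − 1/a) = 8.07287 × 10^9 m²/s²
v = 89849.2 m/s ≈ 89.85 km/s

Final answer: 89.85 km/s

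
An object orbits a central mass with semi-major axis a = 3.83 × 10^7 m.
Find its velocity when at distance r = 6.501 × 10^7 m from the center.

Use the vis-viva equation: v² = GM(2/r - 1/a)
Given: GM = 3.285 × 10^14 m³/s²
a = 3.83 × 10^7 m
r = 6.501 × 10^7 m
GM = 3.285 × 10^14 m³/s²
2/r − 1/a = 3.07645 × 10^-8 − 2.61097 × 10^-8 = 4.65484 × 10^-9 m⁻¹
v² = GM (2/r − 1/a) = 1.52911 × 10^6 m²/s²
v = 1236.57 m/s ≈ 1.237 km/s

Final answer: 1.237 km/s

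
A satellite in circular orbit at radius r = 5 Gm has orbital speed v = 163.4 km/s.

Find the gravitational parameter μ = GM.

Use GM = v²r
r = 5 Gm = 5 × 10^9 m
v = 163.4 km/s = 163400 m/s
v² = 2.66996 × 10^10 m²/s²
GM = v²r = 2.66996 × 10^10 × 5 × 10^9 = 1.33498 × 10^20 m³/s²
GM ≈ 1.335 × 10^20 m³/s²

Final answer: GM = 1.335 × 10^20 m³/s²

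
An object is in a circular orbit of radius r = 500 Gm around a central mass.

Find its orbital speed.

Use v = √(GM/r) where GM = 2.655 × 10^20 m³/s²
r = 500 Gm = 5 × 10^11 m
GM = 2.655 × 10^20 m³/s²
GM/r = (2.655 × 10^20) / (5 × 10^11) = 5.31 × 10^8 m²/s²
v = √(GM/r) = 23043.4 m/s ≈ 23.04 km/s

Final answer: 23.04 km/s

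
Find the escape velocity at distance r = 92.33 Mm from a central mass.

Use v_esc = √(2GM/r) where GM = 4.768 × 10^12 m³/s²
r = 92.33 Mm = 9.233 × 10^7 m
GM = 4.768 × 10^12 m³/s²
2GM/r = 2 × (4.768 × 10^12) / (9.233 × 10^7) = 103282 m²/s²
v_esc = √(2GM/r) = 321.375 m/s ≈ 321.4 m/s

Final answer: 321.4 m/s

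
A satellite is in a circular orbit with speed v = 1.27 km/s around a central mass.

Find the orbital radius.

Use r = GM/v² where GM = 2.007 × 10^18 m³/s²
v = 1.27 km/s = 1270 m/s
GM = 2.007 × 10^18 m³/s²
v² = 1.6129 × 10^6 m²/s²
r = GM/v² = (2.007 × 10^18) / (1.6129 × 10^6) = 1.24434 × 10^12 m ≈ 1.244 Tm

Final answer: 1.244 Tm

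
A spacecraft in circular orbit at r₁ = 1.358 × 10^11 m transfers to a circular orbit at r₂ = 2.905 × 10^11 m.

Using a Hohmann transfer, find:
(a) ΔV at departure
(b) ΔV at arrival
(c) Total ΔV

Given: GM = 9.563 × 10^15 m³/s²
r₁ = 1.358 × 10^11 m
r₂ = 2.905 × 10^11 m
GM = 9.563 × 10^15 m³/s²
Transfer ellipse: a_t = (r₁ + r₂)/2 = 2.1315 × 10^11 m
Circular speed at r₁: v₁ = √(GM/r₁) = 265.367 m/s
Transfer speed at r₁ (periapsis): v₁ₜ = √(GM(2/r₁ − 1/a_t)) = 309.797 m/s
(a) ΔV₁ = v₁ₜ − v₁ = 44.4301 m/s ≈ 44.43 m/s
Circular speed at r₂: v₂ = √(GM/r₂) = 181.436 m/s
Transfer speed at r₂ (apoapsis): v₂ₜ = √(GM(2/r₂ − 1/a_t)) = 144.821 m/s
(b) ΔV₂ = v₂ − v₂ₜ = 36.6153 m/s ≈ 36.62 m/s
(c) ΔV_total = ΔV₁ + ΔV₂ = 81.0454 m/s ≈ 81.05 m/s

Final answer:
(a) ΔV₁ = 44.43 m/s
(b) ΔV₂ = 36.62 m/s
(c) ΔV_total = 81.05 m/s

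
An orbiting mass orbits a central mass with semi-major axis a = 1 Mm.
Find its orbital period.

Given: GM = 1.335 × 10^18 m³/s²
a = 1 Mm = 1 × 10^6 m
GM = 1.335 × 10^18 m³/s²
a³ = 1 × 10^18 m³
T = 2π √(a³/GM) = 2π √((1 × 10^18) / (1.335 × 10^18)) = 2π × 0.865485 s
T = 5.438 s ≈ 5.438 seconds

Final answer: 5.438 seconds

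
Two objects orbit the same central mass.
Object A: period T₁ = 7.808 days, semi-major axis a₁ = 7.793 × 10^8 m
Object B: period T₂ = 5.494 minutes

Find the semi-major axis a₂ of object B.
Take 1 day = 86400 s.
T₁ = 7.808 days = 674611 s
T₂ = 5.494 minutes = 329.64 s
a₁ = 7.793 × 10^8 m
Kepler's third law: (T₂/T₁)² = (a₂/a₁)³  ⇒  a₂ = a₁ (T₂/T₁)^(2/3)
T₂/T₁ = 0.000488637
(T₂/T₁)^(2/3) = 0.0062038
a₂ = 7.793 × 10^8 m × 0.0062038 = 4.83462 × 10^6 m ≈ 4.835 × 10^6 m

Final answer: a₂ = 4.835 × 10^6 m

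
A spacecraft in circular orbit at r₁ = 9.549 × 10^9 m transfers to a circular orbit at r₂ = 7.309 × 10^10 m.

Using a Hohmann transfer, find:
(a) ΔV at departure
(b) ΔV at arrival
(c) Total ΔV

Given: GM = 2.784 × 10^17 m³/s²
r₁ = 9.549 × 10^9 m
r₂ = 7.309 × 10^10 m
GM = 2.784 × 10^17 m³/s²
Transfer ellipse: a_t = (r₁ + r₂)/2 = 4.13195 × 10^10 m
Circular speed at r₁: v₁ = √(GM/r₁) = 5399.53 m/s
Transfer speed at r₁ (periapsis): v₁ₜ = √(GM(2/r₁ − 1/a_t)) = 7181.37 m/s
(a) ΔV₁ = v₁ₜ − v₁ = 1781.84 m/s ≈ 1.782 km/s
Circular speed at r₂: v₂ = √(GM/r₂) = 1951.67 m/s
Transfer speed at r₂ (apoapsis): v₂ₜ = √(GM(2/r₂ − 1/a_t)) = 938.225 m/s
(b) ΔV₂ = v₂ − v₂ₜ = 1013.44 m/s ≈ 1.013 km/s
(c) ΔV_total = ΔV₁ + ΔV₂ = 2795.28 m/s ≈ 2.795 km/s

Final answer:
(a) ΔV₁ = 1.782 km/s
(b) ΔV₂ = 1.013 km/s
(c) ΔV_total = 2.795 km/s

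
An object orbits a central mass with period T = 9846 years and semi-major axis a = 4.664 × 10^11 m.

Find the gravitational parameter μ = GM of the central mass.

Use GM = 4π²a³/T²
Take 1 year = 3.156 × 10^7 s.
T = 9846 years = 3.1074 × 10^11 s
a = 4.664 × 10^11 m
a³ = 1.01456 × 10^35 m³
T² = 9.65592 × 10^22 s²
GM = 4π² × (1.01456 × 10^35) / (9.65592 × 10^22) = 4.14803 × 10^13 m³/s²
GM ≈ 4.148 × 10^13 m³/s²

Final answer: GM = 4.148 × 10^13 m³/s²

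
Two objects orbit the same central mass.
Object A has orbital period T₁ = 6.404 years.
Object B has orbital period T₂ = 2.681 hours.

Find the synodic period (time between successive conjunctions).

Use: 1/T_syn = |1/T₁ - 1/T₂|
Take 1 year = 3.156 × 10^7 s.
T₁ = 6.404 years = 2.0211 × 10^8 s
T₂ = 2.681 hours = 9651.6 s
1/T₁ = 4.94779 × 10^-9 s⁻¹
1/T₂ = 0.00010361 s⁻¹
|1/T₁ − 1/T₂| = 0.000103605 s⁻¹
T_syn = 1 / |1/T₁ − 1/T₂| = 9652.06 s ≈ 2.681 hours

Final answer: T_syn = 2.681 hours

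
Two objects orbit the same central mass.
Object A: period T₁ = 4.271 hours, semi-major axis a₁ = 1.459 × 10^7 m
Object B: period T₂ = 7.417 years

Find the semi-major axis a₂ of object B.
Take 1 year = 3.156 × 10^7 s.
T₁ = 4.271 hours = 15375.6 s
T₂ = 7.417 years = 2.34081 × 10^8 s
a₁ = 1.459 × 10^7 m
Kepler's third law: (T₂/T₁)² = (a₂/a₁)³  ⇒  a₂ = a₁ (T₂/T₁)^(2/3)
T₂/T₁ = 15224.2
(T₂/T₁)^(2/3) = 614.265
a₂ = 1.459 × 10^7 m × 614.265 = 8.96212 × 10^9 m ≈ 8.962 × 10^9 m

Final answer: a₂ = 8.962 × 10^9 m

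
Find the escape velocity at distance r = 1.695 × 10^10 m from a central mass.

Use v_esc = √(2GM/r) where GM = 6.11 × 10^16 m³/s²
r = 1.695 × 10^10 m
GM = 6.11 × 10^16 m³/s²
2GM/r = 2 × (6.11 × 10^16) / (1.695 × 10^10) = 7.20944 × 10^6 m²/s²
v_esc = √(2GM/r) = 2685.04 m/s ≈ 2.685 km/s

Final answer: 2.685 km/s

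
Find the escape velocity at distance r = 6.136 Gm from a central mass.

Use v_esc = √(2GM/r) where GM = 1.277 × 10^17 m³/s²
r = 6.136 Gm = 6.136 × 10^9 m
GM = 1.277 × 10^17 m³/s²
2GM/r = 2 × (1.277 × 10^17) / (6.136 × 10^9) = 4.16232 × 10^7 m²/s²
v_esc = √(2GM/r) = 6451.61 m/s ≈ 6.452 km/s

Final answer: 6.452 km/s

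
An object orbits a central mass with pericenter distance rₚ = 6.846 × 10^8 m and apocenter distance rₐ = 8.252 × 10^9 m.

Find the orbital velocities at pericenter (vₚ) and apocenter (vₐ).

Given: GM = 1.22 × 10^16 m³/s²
rₚ = 6.846 × 10^8 m
rₐ = 8.252 × 10^9 m
GM = 1.22 × 10^16 m³/s²
a = (rₚ + rₐ)/2 = 4.4683 × 10^9 m
Vis-viva: v² = GM (2/r − 1/a)
vₚ² = 1.22 × 10^16 × (2.92141 × 10^-9 − 2.23799 × 10^-10) = 3.29109 × 10^7 m²/s²
vₚ = 5736.8 m/s ≈ 5.737 km/s
vₐ² = 1.22 × 10^16 × (2.42365 × 10^-10 − 2.23799 × 10^-10) = 226514 m²/s²
vₐ = 475.935 m/s ≈ 475.9 m/s

Final answer: vₚ = 5.737 km/s, vₐ = 475.9 m/s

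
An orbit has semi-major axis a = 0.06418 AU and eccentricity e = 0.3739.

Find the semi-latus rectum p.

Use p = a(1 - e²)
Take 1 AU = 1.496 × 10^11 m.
a = 0.06418 AU = 9.60133 × 10^9 m
e = 0.3739,  e² = 0.139801,  1 − e² = 0.860199
p = a(1 − e²) = 9.60133 × 10^9 m × 0.860199 = 8.25905 × 10^9 m ≈ 0.05521 AU

Final answer: p = 0.05521 AU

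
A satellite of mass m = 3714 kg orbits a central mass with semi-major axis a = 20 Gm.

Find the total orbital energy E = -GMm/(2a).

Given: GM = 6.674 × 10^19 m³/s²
a = 20 Gm = 2 × 10^10 m
GM = 6.674 × 10^19 m³/s²
2a = 4 × 10^10 m
GMm = 6.674 × 10^19 × 3714 = 2.47872 × 10^23 m³·kg/s²
E = −GMm/(2a) = -6.19681 × 10^12 J ≈ -6.197 TJ

Final answer: -6.197 TJ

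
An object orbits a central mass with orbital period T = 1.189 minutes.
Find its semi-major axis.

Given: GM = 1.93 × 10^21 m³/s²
T = 1.189 minutes = 71.34 s
GM = 1.93 × 10^21 m³/s²
Kepler's third law: a³ = GM T² / (4π²)
T² = 5089.4 s²
a³ = (1.93 × 10^21) × 5089.4 / (4π²) = 2.48808 × 10^23 m³
a = (a³)^(1/3) = 6.28957 × 10^7 m ≈ 62.9 Mm

Final answer: 62.9 Mm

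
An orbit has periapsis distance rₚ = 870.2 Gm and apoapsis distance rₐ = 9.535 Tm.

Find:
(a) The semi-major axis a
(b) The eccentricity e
rₚ = 870.2 Gm = 8.702 × 10^11 m
rₐ = 9.535 Tm = 9.535 × 10^12 m
(a) a = (rₚ + rₐ)/2 = 5.2026 × 10^12 m ≈ 5.203 Tm
(b) e = (rₐ − rₚ)/(rₐ + rₚ) = (8.6648 × 10^12) / (1.04052 × 10^13) = 0.832737

Final answer:
(a) a = 5.203 Tm
(b) e = 0.8327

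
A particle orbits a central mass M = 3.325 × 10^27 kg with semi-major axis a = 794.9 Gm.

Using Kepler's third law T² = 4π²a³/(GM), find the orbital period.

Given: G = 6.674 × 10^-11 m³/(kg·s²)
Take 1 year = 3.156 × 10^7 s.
M = 3.325 × 10^27 kg
GM = G × M = 6.674 × 10^-11 × 3.325 × 10^27 = 2.2191 × 10^17 m³/s²
a = 794.9 Gm = 7.949 × 10^11 m
a³ = 5.0227 × 10^35 m³
T = 2π √(a³/GM) = 2π √((5.0227 × 10^35) / (2.2191 × 10^17)) = 2π × 1.50446 × 10^9 s
T = 9.45278 × 10^9 s ≈ 299.5 years

Final answer: 299.5 years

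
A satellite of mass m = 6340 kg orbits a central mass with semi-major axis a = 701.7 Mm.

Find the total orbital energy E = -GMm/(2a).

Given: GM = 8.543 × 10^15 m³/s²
a = 701.7 Mm = 7.017 × 10^8 m
GM = 8.543 × 10^15 m³/s²
2a = 1.4034 × 10^9 m
GMm = 8.543 × 10^15 × 6340 = 5.41626 × 10^19 m³·kg/s²
E = −GMm/(2a) = -3.85939 × 10^10 J ≈ -38.59 GJ

Final answer: -38.59 GJ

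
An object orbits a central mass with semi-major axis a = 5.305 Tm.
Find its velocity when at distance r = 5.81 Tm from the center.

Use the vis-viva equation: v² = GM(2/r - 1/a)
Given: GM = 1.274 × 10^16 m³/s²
a = 5.305 Tm = 5.305 × 10^12 m
r = 5.81 Tm = 5.81 × 10^12 m
GM = 1.274 × 10^16 m³/s²
2/r − 1/a = 3.44234 × 10^-13 − 1.88501 × 10^-13 = 1.55733 × 10^-13 m⁻¹
v² = GM (2/r − 1/a) = 1984.03 m²/s²
v = 44.5425 m/s ≈ 44.54 m/s

Final answer: 44.54 m/s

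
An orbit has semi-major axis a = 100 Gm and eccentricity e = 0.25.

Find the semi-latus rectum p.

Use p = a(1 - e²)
a = 100 Gm = 1 × 10^11 m
e = 0.25,  e² = 0.0625,  1 − e² = 0.9375
p = a(1 − e²) = 1 × 10^11 m × 0.9375 = 9.375 × 10^10 m ≈ 93.75 Gm

Final answer: p = 93.75 Gm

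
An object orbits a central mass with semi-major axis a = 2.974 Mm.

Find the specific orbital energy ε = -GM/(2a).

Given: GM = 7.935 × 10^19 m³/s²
a = 2.974 Mm = 2.974 × 10^6 m
GM = 7.935 × 10^19 m³/s²
2a = 5.948 × 10^6 m
ε = −GM/(2a) = -1.33406 × 10^13 J/kg ≈ -1.334 × 10^4 GJ/kg

Final answer: -1.334 × 10^4 GJ/kg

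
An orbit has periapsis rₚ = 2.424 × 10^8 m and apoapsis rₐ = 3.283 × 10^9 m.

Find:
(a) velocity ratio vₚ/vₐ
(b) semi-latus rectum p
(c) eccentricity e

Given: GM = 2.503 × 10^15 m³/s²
rₚ = 2.424 × 10^8 m
rₐ = 3.283 × 10^9 m
GM = 2.503 × 10^15 m³/s²
a = (rₚ + rₐ)/2 = 1.7627 × 10^9 m
e = (rₐ − rₚ)/(rₐ + rₚ) = (3.0406 × 10^9) / (3.5254 × 10^9) = 0.862484
(a) vₚ/vₐ = rₐ/rₚ (angular momentum) = (3.283 × 10^9) / (2.424 × 10^8) = 13.5437 ≈ 13.54
(b) 1 − e² = 0.256122;  p = a(1 − e²) = 1.7627 × 10^9 × 0.256122 = 4.51466 × 10^8 m ≈ 4.515 × 10^8 m
(c) e = 0.862484 ≈ 0.8625

Final answer:
(a) velocity ratio vₚ/vₐ = 13.54
(b) semi-latus rectum p = 4.515 × 10^8 m
(c) eccentricity e = 0.8625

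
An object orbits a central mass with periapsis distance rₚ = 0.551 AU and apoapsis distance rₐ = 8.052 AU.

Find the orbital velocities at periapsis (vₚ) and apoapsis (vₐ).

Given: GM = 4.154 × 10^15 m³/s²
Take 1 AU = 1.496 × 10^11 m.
rₚ = 0.551 AU = 8.24296 × 10^10 m
rₐ = 8.052 AU = 1.20458 × 10^12 m
GM = 4.154 × 10^15 m³/s²
a = (rₚ + rₐ)/2 = 6.43504 × 10^11 m
Vis-viva: v² = GM (2/r − 1/a)
vₚ² = 4.154 × 10^15 × (2.42631 × 10^-11 − 1.55399 × 10^-12) = 94333.8 m²/s²
vₚ = 307.138 m/s ≈ 307.1 m/s
vₐ² = 4.154 × 10^15 × (1.66033 × 10^-12 − 1.55399 × 10^-12) = 441.736 m²/s²
vₐ = 21.0175 m/s ≈ 21.02 m/s

Final answer: vₚ = 307.1 m/s, vₐ = 21.02 m/s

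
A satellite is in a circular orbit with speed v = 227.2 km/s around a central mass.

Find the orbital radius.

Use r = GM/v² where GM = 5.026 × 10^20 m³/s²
v = 227.2 km/s = 227200 m/s
GM = 5.026 × 10^20 m³/s²
v² = 5.16198 × 10^10 m²/s²
r = GM/v² = (5.026 × 10^20) / (5.16198 × 10^10) = 9.73657 × 10^9 m ≈ 9.737 Gm

Final answer: 9.737 Gm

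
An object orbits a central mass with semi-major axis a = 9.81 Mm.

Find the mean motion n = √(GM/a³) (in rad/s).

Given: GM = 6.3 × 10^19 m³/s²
a = 9.81 Mm = 9.81 × 10^6 m
GM = 6.3 × 10^19 m³/s²
a³ = 9.44076 × 10^20 m³
GM/a³ = (6.3 × 10^19) / (9.44076 × 10^20) = 0.0667319 s⁻²
n = √(GM/a³) = 0.258325 rad/s ≈ 0.2583 rad/s

Final answer: n = 0.2583 rad/s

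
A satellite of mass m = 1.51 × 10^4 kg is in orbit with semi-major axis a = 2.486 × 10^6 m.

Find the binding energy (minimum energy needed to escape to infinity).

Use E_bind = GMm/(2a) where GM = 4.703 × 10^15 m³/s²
a = 2.486 × 10^6 m
GM = 4.703 × 10^15 m³/s²
m = 1.51 × 10^4 kg
GMm = 4.703 × 10^15 × 15100 = 7.10153 × 10^19 m³·kg/s²
2a = 4.972 × 10^6 m
E_bind = GMm/(2a) = 1.4283 × 10^13 J ≈ 14.28 TJ

Final answer: 14.28 TJ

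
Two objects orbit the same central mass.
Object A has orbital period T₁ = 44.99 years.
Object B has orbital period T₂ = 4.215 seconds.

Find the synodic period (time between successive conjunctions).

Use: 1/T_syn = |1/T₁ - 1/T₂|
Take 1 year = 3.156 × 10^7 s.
T₁ = 44.99 years = 1.41988 × 10^9 s
T₂ = 4.215 seconds
1/T₁ = 7.04283 × 10^-10 s⁻¹
1/T₂ = 0.237248 s⁻¹
|1/T₁ − 1/T₂| = 0.237248 s⁻¹
T_syn = 1 / |1/T₁ − 1/T₂| = 4.215 s ≈ 4.215 seconds

Final answer: T_syn = 4.215 seconds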